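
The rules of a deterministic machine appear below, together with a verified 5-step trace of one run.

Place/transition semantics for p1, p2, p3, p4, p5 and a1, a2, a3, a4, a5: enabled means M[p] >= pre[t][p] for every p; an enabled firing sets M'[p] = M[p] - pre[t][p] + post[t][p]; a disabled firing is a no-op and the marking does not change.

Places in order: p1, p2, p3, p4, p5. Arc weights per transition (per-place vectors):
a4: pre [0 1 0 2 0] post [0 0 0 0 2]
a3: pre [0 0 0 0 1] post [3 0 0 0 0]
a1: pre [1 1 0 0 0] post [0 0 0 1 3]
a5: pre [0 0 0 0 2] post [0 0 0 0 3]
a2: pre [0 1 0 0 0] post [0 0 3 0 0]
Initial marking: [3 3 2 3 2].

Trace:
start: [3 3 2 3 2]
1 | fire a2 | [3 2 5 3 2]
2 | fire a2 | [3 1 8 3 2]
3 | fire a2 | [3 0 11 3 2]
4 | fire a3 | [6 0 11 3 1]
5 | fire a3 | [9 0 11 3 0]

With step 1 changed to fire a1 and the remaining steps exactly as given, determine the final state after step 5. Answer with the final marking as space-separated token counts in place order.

(re-executing from step 1 with the substitution; state before step 1: [3 3 2 3 2])
1 | fire a1 | [2 2 2 4 5]
2 | fire a2 | [2 1 5 4 5]
3 | fire a2 | [2 0 8 4 5]
4 | fire a3 | [5 0 8 4 4]
5 | fire a3 | [8 0 8 4 3]

8 0 8 4 3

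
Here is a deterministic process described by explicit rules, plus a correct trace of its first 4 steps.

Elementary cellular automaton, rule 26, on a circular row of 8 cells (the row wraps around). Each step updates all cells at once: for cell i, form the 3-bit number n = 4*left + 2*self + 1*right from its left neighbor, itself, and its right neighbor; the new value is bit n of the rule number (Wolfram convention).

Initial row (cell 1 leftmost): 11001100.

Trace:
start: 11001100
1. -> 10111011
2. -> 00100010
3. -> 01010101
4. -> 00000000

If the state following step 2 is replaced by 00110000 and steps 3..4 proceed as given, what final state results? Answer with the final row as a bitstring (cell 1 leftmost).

state after step 2 := 00110000
3. -> 01101000
4. -> 11000100

11000100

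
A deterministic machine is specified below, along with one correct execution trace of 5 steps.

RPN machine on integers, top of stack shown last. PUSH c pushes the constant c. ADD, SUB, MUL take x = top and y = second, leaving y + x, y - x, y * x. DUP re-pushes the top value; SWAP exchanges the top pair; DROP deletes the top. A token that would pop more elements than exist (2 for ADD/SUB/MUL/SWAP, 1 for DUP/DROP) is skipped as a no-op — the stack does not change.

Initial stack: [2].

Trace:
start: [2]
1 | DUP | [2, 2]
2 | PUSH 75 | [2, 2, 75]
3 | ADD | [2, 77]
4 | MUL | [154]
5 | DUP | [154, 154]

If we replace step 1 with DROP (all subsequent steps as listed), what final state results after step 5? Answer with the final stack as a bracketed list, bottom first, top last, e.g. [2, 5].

(re-executing from step 1 with the substitution; state before step 1: [2])
1 | DROP | []
2 | PUSH 75 | [75]
3 | ADD | [75]
4 | MUL | [75]
5 | DUP | [75, 75]

[75, 75]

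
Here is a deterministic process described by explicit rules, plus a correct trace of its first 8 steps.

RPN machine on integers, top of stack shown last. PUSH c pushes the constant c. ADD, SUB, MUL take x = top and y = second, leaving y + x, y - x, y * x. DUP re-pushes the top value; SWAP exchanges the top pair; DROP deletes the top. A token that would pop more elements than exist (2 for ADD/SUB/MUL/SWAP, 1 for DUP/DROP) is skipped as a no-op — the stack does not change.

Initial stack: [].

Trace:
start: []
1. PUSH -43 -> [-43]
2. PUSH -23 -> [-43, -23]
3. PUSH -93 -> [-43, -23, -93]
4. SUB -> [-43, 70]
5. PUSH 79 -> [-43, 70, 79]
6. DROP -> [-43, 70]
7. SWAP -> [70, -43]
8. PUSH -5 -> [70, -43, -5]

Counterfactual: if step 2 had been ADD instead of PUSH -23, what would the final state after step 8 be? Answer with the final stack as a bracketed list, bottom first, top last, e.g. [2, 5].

[50, -5]

(re-executing from step 2 with the substitution; state before step 2: [-43])
2. ADD -> [-43]
3. PUSH -93 -> [-43, -93]
4. SUB -> [50]
5. PUSH 79 -> [50, 79]
6. DROP -> [50]
7. SWAP -> [50]
8. PUSH -5 -> [50, -5]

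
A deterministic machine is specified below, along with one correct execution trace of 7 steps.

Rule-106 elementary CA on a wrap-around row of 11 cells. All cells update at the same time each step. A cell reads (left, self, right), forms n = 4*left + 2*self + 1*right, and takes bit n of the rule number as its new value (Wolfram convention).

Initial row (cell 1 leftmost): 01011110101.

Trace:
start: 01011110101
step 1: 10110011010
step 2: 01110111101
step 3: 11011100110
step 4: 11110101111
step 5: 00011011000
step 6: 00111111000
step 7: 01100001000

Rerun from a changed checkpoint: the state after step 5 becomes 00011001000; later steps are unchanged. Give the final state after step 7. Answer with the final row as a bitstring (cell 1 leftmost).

state after step 5 := 00011001000
step 6: 00111010000
step 7: 01101100000

01101100000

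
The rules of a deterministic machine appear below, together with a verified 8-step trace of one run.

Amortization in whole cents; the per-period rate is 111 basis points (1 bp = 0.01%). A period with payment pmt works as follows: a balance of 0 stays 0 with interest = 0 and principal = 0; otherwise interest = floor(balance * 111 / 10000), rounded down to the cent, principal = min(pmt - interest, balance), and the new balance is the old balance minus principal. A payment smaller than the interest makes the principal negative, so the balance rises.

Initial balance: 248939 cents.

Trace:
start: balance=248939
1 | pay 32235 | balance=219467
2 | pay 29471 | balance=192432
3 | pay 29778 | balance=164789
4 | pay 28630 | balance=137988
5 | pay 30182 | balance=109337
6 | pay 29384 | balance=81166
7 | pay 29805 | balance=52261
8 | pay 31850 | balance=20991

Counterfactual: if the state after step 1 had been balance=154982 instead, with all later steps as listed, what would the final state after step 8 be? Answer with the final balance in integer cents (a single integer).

0

state after step 1 := balance=154982
2 | pay 29471 | balance=127231
3 | pay 29778 | balance=98865
4 | pay 28630 | balance=71332
5 | pay 30182 | balance=41941
6 | pay 29384 | balance=13022
7 | pay 29805 | balance=0
8 | pay 31850 | balance=0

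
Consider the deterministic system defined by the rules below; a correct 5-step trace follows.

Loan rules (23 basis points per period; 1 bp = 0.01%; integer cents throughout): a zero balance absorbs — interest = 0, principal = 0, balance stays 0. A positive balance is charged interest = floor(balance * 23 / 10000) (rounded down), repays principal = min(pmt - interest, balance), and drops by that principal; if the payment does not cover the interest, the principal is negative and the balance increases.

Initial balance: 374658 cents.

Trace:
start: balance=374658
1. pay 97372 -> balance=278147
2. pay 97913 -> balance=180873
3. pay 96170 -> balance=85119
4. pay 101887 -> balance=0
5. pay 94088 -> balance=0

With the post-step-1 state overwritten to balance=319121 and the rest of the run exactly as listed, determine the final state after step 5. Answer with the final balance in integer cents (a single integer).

0

state after step 1 := balance=319121
2. pay 97913 -> balance=221941
3. pay 96170 -> balance=126281
4. pay 101887 -> balance=24684
5. pay 94088 -> balance=0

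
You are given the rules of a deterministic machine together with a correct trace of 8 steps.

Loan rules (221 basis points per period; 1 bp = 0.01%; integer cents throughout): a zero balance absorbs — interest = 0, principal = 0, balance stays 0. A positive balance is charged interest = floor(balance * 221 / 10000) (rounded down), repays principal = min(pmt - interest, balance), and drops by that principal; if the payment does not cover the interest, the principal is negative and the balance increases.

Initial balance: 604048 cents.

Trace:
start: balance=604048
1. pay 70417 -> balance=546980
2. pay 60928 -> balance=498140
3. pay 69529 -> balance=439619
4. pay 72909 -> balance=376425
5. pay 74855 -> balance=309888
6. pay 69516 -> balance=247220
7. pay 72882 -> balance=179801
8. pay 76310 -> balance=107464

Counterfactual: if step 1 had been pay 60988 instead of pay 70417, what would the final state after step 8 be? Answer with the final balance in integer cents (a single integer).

(re-executing from step 1 with the substitution; state before step 1: balance=604048)
1. pay 60988 -> balance=556409
2. pay 60928 -> balance=507777
3. pay 69529 -> balance=449469
4. pay 72909 -> balance=386493
5. pay 74855 -> balance=320179
6. pay 69516 -> balance=257738
7. pay 72882 -> balance=190552
8. pay 76310 -> balance=118453

118453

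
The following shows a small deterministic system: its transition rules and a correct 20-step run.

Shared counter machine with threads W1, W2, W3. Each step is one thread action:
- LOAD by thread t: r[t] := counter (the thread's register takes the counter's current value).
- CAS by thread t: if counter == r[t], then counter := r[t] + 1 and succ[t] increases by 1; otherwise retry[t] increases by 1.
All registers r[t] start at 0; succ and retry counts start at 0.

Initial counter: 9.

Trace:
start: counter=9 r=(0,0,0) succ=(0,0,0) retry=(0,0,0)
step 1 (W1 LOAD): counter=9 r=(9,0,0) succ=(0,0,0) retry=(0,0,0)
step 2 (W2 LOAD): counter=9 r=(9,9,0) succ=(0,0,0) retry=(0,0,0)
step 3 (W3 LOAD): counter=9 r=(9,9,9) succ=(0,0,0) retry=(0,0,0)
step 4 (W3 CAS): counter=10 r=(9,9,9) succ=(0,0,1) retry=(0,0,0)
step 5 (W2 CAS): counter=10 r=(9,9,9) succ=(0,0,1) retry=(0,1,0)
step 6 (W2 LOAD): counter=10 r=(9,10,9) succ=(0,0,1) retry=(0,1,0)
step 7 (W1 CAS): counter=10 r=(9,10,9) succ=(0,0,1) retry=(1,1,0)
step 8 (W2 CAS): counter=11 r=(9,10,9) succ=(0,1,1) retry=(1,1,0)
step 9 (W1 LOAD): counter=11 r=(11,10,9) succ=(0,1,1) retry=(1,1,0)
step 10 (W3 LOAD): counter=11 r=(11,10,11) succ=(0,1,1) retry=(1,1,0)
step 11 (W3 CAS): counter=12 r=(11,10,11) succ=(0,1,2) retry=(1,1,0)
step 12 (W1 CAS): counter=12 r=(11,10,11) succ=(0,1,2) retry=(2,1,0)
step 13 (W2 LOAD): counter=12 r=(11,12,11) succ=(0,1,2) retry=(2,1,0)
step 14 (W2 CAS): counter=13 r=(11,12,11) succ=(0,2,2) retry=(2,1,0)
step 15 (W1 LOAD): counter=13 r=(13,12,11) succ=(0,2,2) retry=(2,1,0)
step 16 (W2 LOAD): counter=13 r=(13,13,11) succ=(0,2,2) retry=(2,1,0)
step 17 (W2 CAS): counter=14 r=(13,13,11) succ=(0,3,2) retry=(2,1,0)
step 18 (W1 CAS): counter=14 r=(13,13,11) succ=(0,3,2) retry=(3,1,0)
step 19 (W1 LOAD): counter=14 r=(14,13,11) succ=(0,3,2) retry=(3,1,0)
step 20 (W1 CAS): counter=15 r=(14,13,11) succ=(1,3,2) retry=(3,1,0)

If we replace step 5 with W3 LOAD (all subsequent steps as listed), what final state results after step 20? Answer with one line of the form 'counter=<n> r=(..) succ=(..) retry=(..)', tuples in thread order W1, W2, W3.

(re-executing from step 5 with the substitution; state before step 5: counter=10 r=(9,9,9) succ=(0,0,1) retry=(0,0,0))
step 5 (W3 LOAD): counter=10 r=(9,9,10) succ=(0,0,1) retry=(0,0,0)
step 6 (W2 LOAD): counter=10 r=(9,10,10) succ=(0,0,1) retry=(0,0,0)
step 7 (W1 CAS): counter=10 r=(9,10,10) succ=(0,0,1) retry=(1,0,0)
step 8 (W2 CAS): counter=11 r=(9,10,10) succ=(0,1,1) retry=(1,0,0)
step 9 (W1 LOAD): counter=11 r=(11,10,10) succ=(0,1,1) retry=(1,0,0)
step 10 (W3 LOAD): counter=11 r=(11,10,11) succ=(0,1,1) retry=(1,0,0)
step 11 (W3 CAS): counter=12 r=(11,10,11) succ=(0,1,2) retry=(1,0,0)
step 12 (W1 CAS): counter=12 r=(11,10,11) succ=(0,1,2) retry=(2,0,0)
step 13 (W2 LOAD): counter=12 r=(11,12,11) succ=(0,1,2) retry=(2,0,0)
step 14 (W2 CAS): counter=13 r=(11,12,11) succ=(0,2,2) retry=(2,0,0)
step 15 (W1 LOAD): counter=13 r=(13,12,11) succ=(0,2,2) retry=(2,0,0)
step 16 (W2 LOAD): counter=13 r=(13,13,11) succ=(0,2,2) retry=(2,0,0)
step 17 (W2 CAS): counter=14 r=(13,13,11) succ=(0,3,2) retry=(2,0,0)
step 18 (W1 CAS): counter=14 r=(13,13,11) succ=(0,3,2) retry=(3,0,0)
step 19 (W1 LOAD): counter=14 r=(14,13,11) succ=(0,3,2) retry=(3,0,0)
step 20 (W1 CAS): counter=15 r=(14,13,11) succ=(1,3,2) retry=(3,0,0)

counter=15 r=(14,13,11) succ=(1,3,2) retry=(3,0,0)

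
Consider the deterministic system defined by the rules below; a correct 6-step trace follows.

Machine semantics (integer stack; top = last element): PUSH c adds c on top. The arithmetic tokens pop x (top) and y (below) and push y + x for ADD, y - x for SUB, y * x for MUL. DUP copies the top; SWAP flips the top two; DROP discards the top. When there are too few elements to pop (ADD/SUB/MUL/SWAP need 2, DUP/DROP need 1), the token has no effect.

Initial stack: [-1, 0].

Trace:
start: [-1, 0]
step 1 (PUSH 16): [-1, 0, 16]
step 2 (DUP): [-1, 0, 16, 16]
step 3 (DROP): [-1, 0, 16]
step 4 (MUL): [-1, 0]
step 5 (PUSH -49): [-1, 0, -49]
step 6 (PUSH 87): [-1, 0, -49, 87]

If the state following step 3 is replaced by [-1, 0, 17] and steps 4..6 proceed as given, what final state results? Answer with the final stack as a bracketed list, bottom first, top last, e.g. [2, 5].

[-1, 0, -49, 87]

state after step 3 := [-1, 0, 17]
step 4 (MUL): [-1, 0]
step 5 (PUSH -49): [-1, 0, -49]
step 6 (PUSH 87): [-1, 0, -49, 87]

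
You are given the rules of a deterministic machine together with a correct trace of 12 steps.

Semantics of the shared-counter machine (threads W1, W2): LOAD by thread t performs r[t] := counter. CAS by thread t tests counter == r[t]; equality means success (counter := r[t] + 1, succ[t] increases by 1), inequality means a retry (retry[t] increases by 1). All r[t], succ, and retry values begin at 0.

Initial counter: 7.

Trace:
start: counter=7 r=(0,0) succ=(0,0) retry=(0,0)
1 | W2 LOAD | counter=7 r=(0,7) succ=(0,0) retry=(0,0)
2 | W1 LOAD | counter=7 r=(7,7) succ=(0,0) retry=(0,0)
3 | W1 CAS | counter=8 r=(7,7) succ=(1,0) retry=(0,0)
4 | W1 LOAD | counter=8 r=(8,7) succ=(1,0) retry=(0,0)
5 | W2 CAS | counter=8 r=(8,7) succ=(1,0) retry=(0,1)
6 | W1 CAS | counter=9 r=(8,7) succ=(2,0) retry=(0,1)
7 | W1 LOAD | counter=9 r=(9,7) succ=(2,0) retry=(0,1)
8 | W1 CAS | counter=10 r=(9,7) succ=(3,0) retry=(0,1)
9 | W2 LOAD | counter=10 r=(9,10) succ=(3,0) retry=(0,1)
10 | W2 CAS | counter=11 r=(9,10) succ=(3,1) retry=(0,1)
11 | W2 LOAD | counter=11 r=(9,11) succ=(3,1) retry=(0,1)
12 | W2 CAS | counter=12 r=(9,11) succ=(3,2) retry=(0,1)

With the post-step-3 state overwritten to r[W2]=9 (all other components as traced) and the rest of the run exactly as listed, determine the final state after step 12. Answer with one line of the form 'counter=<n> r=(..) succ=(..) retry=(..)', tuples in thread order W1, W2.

counter=12 r=(9,11) succ=(3,2) retry=(0,1)

state after step 3 := counter=8 r=(7,9) succ=(1,0) retry=(0,0)
4 | W1 LOAD | counter=8 r=(8,9) succ=(1,0) retry=(0,0)
5 | W2 CAS | counter=8 r=(8,9) succ=(1,0) retry=(0,1)
6 | W1 CAS | counter=9 r=(8,9) succ=(2,0) retry=(0,1)
7 | W1 LOAD | counter=9 r=(9,9) succ=(2,0) retry=(0,1)
8 | W1 CAS | counter=10 r=(9,9) succ=(3,0) retry=(0,1)
9 | W2 LOAD | counter=10 r=(9,10) succ=(3,0) retry=(0,1)
10 | W2 CAS | counter=11 r=(9,10) succ=(3,1) retry=(0,1)
11 | W2 LOAD | counter=11 r=(9,11) succ=(3,1) retry=(0,1)
12 | W2 CAS | counter=12 r=(9,11) succ=(3,2) retry=(0,1)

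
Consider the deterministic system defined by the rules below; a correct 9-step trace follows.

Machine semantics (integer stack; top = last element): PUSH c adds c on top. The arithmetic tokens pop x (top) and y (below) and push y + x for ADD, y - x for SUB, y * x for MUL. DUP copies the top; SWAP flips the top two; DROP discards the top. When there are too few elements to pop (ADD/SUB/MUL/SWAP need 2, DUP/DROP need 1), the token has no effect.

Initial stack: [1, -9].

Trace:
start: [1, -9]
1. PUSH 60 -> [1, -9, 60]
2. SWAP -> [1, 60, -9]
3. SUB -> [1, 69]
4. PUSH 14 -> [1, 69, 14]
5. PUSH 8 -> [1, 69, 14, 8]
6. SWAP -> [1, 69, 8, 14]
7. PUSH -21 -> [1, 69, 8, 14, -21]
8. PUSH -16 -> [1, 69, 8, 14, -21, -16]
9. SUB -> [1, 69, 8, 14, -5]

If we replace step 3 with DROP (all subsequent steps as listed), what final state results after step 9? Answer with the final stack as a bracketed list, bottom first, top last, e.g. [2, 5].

[1, 60, 8, 14, -5]

(re-executing from step 3 with the substitution; state before step 3: [1, 60, -9])
3. DROP -> [1, 60]
4. PUSH 14 -> [1, 60, 14]
5. PUSH 8 -> [1, 60, 14, 8]
6. SWAP -> [1, 60, 8, 14]
7. PUSH -21 -> [1, 60, 8, 14, -21]
8. PUSH -16 -> [1, 60, 8, 14, -21, -16]
9. SUB -> [1, 60, 8, 14, -5]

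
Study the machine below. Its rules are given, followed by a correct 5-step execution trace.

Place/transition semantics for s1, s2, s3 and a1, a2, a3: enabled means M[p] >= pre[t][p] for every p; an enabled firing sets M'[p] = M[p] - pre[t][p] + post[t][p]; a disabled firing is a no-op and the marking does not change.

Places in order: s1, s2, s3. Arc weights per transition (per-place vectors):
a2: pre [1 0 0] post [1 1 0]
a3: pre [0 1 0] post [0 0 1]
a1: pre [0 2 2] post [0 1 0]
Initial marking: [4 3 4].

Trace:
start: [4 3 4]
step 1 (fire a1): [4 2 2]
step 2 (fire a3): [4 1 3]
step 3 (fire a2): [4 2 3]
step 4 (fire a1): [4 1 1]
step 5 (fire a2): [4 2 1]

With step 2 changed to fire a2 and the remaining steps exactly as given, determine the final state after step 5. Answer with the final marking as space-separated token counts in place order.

4 4 0

(re-executing from step 2 with the substitution; state before step 2: [4 2 2])
step 2 (fire a2): [4 3 2]
step 3 (fire a2): [4 4 2]
step 4 (fire a1): [4 3 0]
step 5 (fire a2): [4 4 0]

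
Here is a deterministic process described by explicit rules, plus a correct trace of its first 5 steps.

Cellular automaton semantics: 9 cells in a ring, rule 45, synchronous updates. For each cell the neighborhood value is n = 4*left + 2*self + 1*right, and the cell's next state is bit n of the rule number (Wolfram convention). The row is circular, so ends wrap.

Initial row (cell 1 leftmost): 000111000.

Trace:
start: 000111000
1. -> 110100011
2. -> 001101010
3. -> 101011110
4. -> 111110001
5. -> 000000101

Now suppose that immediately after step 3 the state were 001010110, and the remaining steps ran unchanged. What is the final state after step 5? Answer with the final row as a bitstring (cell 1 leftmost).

state after step 3 := 001010110
4. -> 101111100
5. -> 111000000

111000000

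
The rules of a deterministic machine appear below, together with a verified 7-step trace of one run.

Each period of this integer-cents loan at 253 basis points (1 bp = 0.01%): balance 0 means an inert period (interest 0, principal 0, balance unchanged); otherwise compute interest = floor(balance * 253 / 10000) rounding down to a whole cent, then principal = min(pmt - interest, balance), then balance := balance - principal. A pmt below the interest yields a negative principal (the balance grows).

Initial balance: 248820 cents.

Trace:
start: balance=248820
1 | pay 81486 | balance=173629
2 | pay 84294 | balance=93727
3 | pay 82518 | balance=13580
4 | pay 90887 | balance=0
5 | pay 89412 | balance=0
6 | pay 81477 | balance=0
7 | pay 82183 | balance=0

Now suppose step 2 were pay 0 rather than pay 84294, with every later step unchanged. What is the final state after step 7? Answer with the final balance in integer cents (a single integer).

0

(re-executing from step 2 with the substitution; state before step 2: balance=173629)
2 | pay 0 | balance=178021
3 | pay 82518 | balance=100006
4 | pay 90887 | balance=11649
5 | pay 89412 | balance=0
6 | pay 81477 | balance=0
7 | pay 82183 | balance=0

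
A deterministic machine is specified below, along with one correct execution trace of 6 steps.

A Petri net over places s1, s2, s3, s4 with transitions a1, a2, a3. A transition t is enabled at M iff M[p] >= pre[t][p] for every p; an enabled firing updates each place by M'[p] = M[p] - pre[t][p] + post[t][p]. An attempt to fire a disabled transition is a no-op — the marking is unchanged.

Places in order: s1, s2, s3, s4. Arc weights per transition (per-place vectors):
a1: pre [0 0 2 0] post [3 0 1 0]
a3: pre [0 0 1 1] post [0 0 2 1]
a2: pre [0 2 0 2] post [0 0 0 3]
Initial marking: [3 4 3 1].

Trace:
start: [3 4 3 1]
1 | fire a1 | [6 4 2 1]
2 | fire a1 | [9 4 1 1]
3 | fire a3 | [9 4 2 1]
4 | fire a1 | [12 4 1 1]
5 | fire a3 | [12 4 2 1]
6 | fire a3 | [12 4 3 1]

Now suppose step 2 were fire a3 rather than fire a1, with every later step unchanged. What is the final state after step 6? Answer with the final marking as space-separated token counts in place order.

9 4 5 1

(re-executing from step 2 with the substitution; state before step 2: [6 4 2 1])
2 | fire a3 | [6 4 3 1]
3 | fire a3 | [6 4 4 1]
4 | fire a1 | [9 4 3 1]
5 | fire a3 | [9 4 4 1]
6 | fire a3 | [9 4 5 1]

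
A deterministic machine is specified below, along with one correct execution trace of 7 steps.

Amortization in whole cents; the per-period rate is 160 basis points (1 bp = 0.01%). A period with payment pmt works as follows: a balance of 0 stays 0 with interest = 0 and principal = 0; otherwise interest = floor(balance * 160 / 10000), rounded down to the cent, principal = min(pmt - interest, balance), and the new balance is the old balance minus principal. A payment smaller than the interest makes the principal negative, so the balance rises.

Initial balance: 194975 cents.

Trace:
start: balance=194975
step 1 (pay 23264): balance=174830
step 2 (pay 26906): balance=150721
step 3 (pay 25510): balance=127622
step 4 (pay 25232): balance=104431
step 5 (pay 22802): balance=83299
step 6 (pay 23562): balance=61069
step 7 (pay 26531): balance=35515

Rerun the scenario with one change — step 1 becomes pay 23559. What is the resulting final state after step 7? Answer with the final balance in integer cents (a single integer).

35191

(re-executing from step 1 with the substitution; state before step 1: balance=194975)
step 1 (pay 23559): balance=174535
step 2 (pay 26906): balance=150421
step 3 (pay 25510): balance=127317
step 4 (pay 25232): balance=104122
step 5 (pay 22802): balance=82985
step 6 (pay 23562): balance=60750
step 7 (pay 26531): balance=35191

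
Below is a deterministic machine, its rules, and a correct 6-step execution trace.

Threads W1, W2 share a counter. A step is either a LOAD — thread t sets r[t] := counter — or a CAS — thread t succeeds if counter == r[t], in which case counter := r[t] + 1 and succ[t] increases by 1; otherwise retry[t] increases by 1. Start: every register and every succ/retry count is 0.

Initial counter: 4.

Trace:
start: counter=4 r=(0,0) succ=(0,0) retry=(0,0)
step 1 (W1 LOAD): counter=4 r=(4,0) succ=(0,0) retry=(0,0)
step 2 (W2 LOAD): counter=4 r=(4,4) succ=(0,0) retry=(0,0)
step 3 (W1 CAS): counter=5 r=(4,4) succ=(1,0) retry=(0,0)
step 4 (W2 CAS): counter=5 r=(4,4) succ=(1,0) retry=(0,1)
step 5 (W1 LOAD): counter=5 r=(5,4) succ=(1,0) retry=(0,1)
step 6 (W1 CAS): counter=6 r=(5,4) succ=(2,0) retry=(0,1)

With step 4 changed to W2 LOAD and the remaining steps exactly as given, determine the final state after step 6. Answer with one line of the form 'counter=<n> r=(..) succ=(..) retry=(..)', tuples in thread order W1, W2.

counter=6 r=(5,5) succ=(2,0) retry=(0,0)

(re-executing from step 4 with the substitution; state before step 4: counter=5 r=(4,4) succ=(1,0) retry=(0,0))
step 4 (W2 LOAD): counter=5 r=(4,5) succ=(1,0) retry=(0,0)
step 5 (W1 LOAD): counter=5 r=(5,5) succ=(1,0) retry=(0,0)
step 6 (W1 CAS): counter=6 r=(5,5) succ=(2,0) retry=(0,0)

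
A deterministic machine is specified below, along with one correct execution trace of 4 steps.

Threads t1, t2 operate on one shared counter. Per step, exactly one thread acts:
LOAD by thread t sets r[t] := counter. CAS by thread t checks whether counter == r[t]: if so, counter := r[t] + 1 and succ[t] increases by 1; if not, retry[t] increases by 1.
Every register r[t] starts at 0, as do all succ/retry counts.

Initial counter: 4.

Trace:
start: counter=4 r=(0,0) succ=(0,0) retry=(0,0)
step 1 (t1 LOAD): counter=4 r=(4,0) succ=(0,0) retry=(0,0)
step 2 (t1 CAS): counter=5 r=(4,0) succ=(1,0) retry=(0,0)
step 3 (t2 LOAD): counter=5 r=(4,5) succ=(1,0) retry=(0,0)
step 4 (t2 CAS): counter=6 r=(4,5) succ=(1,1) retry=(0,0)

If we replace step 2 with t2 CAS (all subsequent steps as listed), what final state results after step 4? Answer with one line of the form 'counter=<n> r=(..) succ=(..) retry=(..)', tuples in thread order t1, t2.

counter=5 r=(4,4) succ=(0,1) retry=(0,1)

(re-executing from step 2 with the substitution; state before step 2: counter=4 r=(4,0) succ=(0,0) retry=(0,0))
step 2 (t2 CAS): counter=4 r=(4,0) succ=(0,0) retry=(0,1)
step 3 (t2 LOAD): counter=4 r=(4,4) succ=(0,0) retry=(0,1)
step 4 (t2 CAS): counter=5 r=(4,4) succ=(0,1) retry=(0,1)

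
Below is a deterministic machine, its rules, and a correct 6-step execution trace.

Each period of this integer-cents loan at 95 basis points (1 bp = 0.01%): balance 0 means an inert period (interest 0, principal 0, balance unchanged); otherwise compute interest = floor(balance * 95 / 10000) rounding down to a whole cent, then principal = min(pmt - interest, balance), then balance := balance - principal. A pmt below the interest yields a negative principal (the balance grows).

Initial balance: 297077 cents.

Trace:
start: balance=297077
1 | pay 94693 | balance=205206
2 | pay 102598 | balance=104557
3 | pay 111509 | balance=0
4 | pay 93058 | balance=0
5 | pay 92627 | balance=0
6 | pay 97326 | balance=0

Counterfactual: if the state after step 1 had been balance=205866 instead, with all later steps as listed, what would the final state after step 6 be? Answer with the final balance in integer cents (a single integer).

state after step 1 := balance=205866
2 | pay 102598 | balance=105223
3 | pay 111509 | balance=0
4 | pay 93058 | balance=0
5 | pay 92627 | balance=0
6 | pay 97326 | balance=0

0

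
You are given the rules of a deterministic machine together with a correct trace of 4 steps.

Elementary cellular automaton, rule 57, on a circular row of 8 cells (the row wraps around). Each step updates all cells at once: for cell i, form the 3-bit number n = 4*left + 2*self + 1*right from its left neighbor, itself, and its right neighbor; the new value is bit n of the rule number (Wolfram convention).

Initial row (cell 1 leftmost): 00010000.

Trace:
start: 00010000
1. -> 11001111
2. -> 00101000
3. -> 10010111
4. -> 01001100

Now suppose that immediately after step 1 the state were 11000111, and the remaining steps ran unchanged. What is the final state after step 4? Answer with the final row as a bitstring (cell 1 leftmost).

state after step 1 := 11000111
2. -> 00110100
3. -> 10101011
4. -> 01010110

01010110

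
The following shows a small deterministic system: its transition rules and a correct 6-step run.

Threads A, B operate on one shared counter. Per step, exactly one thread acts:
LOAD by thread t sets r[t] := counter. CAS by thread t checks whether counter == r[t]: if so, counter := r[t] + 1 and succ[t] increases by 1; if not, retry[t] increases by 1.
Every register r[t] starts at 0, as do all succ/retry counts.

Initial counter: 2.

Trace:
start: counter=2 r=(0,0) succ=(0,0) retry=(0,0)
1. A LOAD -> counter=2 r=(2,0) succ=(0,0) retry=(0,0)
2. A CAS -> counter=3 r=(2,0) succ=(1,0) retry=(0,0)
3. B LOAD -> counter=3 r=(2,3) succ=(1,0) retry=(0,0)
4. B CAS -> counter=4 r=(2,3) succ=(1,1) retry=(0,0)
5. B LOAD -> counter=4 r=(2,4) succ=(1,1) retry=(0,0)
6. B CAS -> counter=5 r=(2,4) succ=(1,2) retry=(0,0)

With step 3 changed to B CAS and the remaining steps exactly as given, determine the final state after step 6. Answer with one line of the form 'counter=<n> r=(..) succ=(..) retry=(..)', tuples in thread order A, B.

counter=4 r=(2,3) succ=(1,1) retry=(0,2)

(re-executing from step 3 with the substitution; state before step 3: counter=3 r=(2,0) succ=(1,0) retry=(0,0))
3. B CAS -> counter=3 r=(2,0) succ=(1,0) retry=(0,1)
4. B CAS -> counter=3 r=(2,0) succ=(1,0) retry=(0,2)
5. B LOAD -> counter=3 r=(2,3) succ=(1,0) retry=(0,2)
6. B CAS -> counter=4 r=(2,3) succ=(1,1) retry=(0,2)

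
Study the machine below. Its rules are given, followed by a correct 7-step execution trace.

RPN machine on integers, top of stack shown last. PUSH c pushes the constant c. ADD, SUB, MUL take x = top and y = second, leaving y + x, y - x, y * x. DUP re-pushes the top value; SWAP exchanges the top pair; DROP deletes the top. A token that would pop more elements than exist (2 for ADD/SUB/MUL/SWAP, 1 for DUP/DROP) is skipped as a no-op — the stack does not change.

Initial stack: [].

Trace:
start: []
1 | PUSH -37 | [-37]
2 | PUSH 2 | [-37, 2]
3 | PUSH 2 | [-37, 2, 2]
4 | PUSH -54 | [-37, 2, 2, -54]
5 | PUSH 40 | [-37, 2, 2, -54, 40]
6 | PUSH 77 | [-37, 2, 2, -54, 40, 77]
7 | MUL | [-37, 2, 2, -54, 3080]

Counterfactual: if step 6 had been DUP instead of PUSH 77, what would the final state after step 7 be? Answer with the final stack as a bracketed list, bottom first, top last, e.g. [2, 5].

(re-executing from step 6 with the substitution; state before step 6: [-37, 2, 2, -54, 40])
6 | DUP | [-37, 2, 2, -54, 40, 40]
7 | MUL | [-37, 2, 2, -54, 1600]

[-37, 2, 2, -54, 1600]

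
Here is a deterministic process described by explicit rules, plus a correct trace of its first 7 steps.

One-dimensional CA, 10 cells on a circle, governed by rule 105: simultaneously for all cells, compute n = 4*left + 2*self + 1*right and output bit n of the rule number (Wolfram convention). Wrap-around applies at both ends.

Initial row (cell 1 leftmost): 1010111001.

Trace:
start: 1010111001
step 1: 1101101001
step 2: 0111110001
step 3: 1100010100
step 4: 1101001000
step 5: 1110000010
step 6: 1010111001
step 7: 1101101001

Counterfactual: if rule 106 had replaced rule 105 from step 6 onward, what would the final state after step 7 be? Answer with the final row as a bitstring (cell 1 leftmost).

1100001011

(re-executing steps 6..7 under rule 106; state before step 6: 1110000010)
step 6: 1010000101
step 7: 1100001011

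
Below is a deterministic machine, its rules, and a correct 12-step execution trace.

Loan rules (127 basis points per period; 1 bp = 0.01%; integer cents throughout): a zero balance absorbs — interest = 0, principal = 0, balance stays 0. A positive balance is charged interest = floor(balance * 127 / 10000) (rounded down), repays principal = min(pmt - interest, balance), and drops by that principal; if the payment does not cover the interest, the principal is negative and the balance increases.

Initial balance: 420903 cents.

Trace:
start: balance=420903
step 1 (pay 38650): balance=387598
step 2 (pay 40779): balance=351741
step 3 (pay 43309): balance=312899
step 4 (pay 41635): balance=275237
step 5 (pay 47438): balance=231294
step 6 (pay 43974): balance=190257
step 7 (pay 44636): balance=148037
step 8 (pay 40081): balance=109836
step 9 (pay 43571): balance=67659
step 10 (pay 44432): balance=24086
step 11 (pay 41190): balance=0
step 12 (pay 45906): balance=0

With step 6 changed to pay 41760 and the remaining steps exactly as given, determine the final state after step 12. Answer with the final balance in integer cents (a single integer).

(re-executing from step 6 with the substitution; state before step 6: balance=231294)
step 6 (pay 41760): balance=192471
step 7 (pay 44636): balance=150279
step 8 (pay 40081): balance=112106
step 9 (pay 43571): balance=69958
step 10 (pay 44432): balance=26414
step 11 (pay 41190): balance=0
step 12 (pay 45906): balance=0

0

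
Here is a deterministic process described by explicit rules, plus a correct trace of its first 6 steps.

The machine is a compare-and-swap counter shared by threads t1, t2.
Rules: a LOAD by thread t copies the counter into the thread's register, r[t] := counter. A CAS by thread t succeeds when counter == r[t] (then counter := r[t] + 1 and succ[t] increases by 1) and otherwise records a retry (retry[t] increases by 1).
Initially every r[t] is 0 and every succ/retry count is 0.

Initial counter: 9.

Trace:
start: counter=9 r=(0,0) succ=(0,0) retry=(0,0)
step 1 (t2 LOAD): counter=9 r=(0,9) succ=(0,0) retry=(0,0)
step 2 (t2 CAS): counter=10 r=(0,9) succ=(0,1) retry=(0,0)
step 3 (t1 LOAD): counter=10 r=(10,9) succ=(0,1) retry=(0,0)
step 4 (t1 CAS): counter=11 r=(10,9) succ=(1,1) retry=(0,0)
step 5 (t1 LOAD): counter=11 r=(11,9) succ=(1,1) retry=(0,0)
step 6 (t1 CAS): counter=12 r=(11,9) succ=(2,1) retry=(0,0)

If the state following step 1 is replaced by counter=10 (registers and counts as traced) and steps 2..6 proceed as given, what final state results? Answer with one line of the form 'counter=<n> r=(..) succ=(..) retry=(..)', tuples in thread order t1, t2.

state after step 1 := counter=10 r=(0,9) succ=(0,0) retry=(0,0)
step 2 (t2 CAS): counter=10 r=(0,9) succ=(0,0) retry=(0,1)
step 3 (t1 LOAD): counter=10 r=(10,9) succ=(0,0) retry=(0,1)
step 4 (t1 CAS): counter=11 r=(10,9) succ=(1,0) retry=(0,1)
step 5 (t1 LOAD): counter=11 r=(11,9) succ=(1,0) retry=(0,1)
step 6 (t1 CAS): counter=12 r=(11,9) succ=(2,0) retry=(0,1)

counter=12 r=(11,9) succ=(2,0) retry=(0,1)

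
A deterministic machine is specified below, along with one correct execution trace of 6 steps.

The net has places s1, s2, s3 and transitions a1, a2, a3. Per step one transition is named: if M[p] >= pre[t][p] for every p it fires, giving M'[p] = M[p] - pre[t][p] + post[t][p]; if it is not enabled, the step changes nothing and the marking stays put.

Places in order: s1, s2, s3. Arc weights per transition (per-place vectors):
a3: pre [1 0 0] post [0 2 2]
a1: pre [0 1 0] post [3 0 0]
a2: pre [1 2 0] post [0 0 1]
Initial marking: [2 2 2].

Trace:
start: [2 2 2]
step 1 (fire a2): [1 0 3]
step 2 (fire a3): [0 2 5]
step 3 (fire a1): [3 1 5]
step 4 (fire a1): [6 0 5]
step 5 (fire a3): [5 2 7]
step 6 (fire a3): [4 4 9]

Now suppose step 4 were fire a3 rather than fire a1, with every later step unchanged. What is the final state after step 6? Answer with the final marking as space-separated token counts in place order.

0 7 11

(re-executing from step 4 with the substitution; state before step 4: [3 1 5])
step 4 (fire a3): [2 3 7]
step 5 (fire a3): [1 5 9]
step 6 (fire a3): [0 7 11]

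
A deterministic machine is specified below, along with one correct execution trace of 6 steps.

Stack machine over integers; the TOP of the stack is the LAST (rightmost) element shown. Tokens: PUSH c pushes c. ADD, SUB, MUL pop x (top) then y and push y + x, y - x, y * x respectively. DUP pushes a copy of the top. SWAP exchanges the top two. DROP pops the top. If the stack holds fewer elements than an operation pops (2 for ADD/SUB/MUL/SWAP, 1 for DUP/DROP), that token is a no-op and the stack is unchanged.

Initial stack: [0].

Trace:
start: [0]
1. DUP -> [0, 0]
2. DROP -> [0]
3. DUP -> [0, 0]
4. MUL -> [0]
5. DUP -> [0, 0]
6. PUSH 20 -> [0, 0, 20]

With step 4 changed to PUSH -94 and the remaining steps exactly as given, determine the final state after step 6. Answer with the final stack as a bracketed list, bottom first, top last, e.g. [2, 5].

(re-executing from step 4 with the substitution; state before step 4: [0, 0])
4. PUSH -94 -> [0, 0, -94]
5. DUP -> [0, 0, -94, -94]
6. PUSH 20 -> [0, 0, -94, -94, 20]

[0, 0, -94, -94, 20]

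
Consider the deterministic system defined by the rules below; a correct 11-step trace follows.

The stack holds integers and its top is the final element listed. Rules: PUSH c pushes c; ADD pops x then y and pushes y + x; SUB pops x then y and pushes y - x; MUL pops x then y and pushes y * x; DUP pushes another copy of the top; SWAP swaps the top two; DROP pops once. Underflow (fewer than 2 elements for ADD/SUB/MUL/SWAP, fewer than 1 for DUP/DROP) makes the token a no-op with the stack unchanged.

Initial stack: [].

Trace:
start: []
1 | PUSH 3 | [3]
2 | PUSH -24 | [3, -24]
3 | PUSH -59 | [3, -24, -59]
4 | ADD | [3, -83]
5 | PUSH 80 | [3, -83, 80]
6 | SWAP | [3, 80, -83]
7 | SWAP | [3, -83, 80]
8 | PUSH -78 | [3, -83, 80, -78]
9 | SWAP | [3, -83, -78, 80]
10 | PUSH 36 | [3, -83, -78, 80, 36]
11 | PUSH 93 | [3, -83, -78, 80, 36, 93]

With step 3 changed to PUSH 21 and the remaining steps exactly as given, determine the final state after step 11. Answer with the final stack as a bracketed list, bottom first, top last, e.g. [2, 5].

[3, -3, -78, 80, 36, 93]

(re-executing from step 3 with the substitution; state before step 3: [3, -24])
3 | PUSH 21 | [3, -24, 21]
4 | ADD | [3, -3]
5 | PUSH 80 | [3, -3, 80]
6 | SWAP | [3, 80, -3]
7 | SWAP | [3, -3, 80]
8 | PUSH -78 | [3, -3, 80, -78]
9 | SWAP | [3, -3, -78, 80]
10 | PUSH 36 | [3, -3, -78, 80, 36]
11 | PUSH 93 | [3, -3, -78, 80, 36, 93]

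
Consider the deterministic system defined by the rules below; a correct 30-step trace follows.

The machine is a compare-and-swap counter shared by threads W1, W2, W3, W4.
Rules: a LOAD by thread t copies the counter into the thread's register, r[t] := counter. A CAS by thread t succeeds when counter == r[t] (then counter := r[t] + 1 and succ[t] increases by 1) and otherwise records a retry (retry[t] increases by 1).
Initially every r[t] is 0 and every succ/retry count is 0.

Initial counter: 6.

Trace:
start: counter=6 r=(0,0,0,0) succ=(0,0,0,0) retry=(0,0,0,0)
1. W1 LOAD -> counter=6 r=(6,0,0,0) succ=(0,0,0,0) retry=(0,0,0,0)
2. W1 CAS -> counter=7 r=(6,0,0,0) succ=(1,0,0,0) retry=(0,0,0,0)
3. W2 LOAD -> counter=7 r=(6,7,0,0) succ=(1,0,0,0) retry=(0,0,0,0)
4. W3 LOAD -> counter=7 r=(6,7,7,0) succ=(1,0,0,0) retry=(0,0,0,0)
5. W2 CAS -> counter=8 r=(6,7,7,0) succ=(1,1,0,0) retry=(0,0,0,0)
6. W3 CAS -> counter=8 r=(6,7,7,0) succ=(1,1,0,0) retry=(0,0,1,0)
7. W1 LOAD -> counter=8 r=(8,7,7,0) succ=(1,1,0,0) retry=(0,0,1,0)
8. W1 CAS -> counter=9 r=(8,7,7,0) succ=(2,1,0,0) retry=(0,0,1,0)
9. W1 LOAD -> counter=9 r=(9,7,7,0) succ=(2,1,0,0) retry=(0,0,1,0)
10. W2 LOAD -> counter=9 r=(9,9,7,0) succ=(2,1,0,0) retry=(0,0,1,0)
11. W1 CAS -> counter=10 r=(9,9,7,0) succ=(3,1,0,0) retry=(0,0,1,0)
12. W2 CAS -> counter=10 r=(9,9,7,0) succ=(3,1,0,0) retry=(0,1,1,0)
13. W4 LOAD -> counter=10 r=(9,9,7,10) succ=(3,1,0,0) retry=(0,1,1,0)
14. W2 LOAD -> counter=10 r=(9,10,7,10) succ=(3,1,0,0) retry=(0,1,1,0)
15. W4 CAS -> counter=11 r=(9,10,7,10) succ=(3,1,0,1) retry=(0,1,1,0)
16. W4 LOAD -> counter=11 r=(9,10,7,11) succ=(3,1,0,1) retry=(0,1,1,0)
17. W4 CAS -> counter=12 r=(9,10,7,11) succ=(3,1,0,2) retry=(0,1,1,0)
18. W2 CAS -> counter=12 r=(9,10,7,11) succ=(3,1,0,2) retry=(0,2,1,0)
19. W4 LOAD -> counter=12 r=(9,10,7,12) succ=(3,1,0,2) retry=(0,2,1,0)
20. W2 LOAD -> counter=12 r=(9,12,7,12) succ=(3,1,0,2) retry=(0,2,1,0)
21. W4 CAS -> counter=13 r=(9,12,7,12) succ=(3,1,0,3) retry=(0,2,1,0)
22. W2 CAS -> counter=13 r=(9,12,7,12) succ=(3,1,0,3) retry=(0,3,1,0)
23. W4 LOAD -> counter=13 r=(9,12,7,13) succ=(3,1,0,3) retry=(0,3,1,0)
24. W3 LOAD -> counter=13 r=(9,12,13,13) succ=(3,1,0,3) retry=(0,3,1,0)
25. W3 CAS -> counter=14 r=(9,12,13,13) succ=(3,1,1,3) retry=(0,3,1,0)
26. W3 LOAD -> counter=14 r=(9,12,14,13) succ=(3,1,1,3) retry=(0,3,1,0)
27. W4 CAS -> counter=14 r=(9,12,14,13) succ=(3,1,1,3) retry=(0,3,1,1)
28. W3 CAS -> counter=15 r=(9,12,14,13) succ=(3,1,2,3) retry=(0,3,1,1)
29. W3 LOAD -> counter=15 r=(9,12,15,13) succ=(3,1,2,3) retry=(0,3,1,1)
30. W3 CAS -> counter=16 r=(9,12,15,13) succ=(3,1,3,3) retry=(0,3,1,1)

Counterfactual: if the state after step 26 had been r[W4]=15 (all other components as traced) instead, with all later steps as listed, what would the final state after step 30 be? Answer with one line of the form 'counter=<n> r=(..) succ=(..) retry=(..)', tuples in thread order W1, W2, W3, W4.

state after step 26 := counter=14 r=(9,12,14,15) succ=(3,1,1,3) retry=(0,3,1,0)
27. W4 CAS -> counter=14 r=(9,12,14,15) succ=(3,1,1,3) retry=(0,3,1,1)
28. W3 CAS -> counter=15 r=(9,12,14,15) succ=(3,1,2,3) retry=(0,3,1,1)
29. W3 LOAD -> counter=15 r=(9,12,15,15) succ=(3,1,2,3) retry=(0,3,1,1)
30. W3 CAS -> counter=16 r=(9,12,15,15) succ=(3,1,3,3) retry=(0,3,1,1)

counter=16 r=(9,12,15,15) succ=(3,1,3,3) retry=(0,3,1,1)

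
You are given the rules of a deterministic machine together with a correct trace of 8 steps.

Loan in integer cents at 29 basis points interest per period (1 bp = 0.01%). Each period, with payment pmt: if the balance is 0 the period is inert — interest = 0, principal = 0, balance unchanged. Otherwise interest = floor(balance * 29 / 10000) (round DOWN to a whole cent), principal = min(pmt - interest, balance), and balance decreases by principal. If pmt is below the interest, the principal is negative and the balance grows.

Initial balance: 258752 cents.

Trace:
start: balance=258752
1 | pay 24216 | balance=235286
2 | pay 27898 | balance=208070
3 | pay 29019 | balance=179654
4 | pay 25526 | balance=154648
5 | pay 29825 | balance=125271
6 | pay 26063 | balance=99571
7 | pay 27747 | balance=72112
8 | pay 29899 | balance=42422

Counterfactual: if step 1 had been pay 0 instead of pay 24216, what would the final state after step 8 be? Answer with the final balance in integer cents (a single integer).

67134

(re-executing from step 1 with the substitution; state before step 1: balance=258752)
1 | pay 0 | balance=259502
2 | pay 27898 | balance=232356
3 | pay 29019 | balance=204010
4 | pay 25526 | balance=179075
5 | pay 29825 | balance=149769
6 | pay 26063 | balance=124140
7 | pay 27747 | balance=96753
8 | pay 29899 | balance=67134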